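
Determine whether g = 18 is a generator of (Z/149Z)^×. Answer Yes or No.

Yes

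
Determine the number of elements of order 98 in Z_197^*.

42

φ(197) = 197 − 1 = 196 = 2^2 · 7^2.
In a cyclic group of order 196, there are φ(d) elements of order d for each divisor d of 196, and zero for non-divisors.
98 = 2 · 7^2 divides 196, and φ(98) = 42.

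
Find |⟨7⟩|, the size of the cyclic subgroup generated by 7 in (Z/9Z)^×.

Since 7 ∈ (Z/9Z)^×, its order divides φ(9) = φ(3^2) = 3·(3−1) = 6 = 2 · 3.
Divisors of 6: 1, 2, 3, 6.
Test each divisor d:
7^1 ≡ 7 (mod 9)
7^2 ≡ 4 (mod 9)
7^3 ≡ 1 (mod 9) ✓
Therefore the multiplicative order of 7 modulo 9 is 3.

3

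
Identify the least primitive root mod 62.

3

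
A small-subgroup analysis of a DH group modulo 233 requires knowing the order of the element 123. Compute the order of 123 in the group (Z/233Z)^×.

116

By Lagrange's theorem, ord_233(123) divides φ(233) = 233 − 1 = 232 = 2^3 · 29.
Divisors of 232: 1, 2, 4, 8, 29, 58, 116, 232.
Test each divisor d:
123^1 ≡ 123 (mod 233)
123^2 ≡ 217 (mod 233)
123^4 ≡ 23 (mod 233)
123^8 ≡ 63 (mod 233)
123^29 ≡ 89 (mod 233)
123^58 ≡ 232 (mod 233)
123^116 ≡ 1 (mod 233) ✓
So ord_233(123) = 116.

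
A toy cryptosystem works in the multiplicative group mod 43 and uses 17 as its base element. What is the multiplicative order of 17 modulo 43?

21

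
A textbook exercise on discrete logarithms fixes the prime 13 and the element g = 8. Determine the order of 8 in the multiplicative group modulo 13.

By Lagrange's theorem, ord_13(8) divides φ(13) = 13 − 1 = 12 = 2^2 · 3.
Divisors of 12: 1, 2, 3, 4, 6, 12.
Compute 8^d (mod 13) for the divisors d until we hit 1:
8^1 ≡ 8
8^2 ≡ 12
8^3 ≡ 5
8^4 ≡ 1
The smallest such exponent is 4, so the order of 8 is 4.

4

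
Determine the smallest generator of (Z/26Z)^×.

φ(26) = φ(2)·φ(13) = 1·12 = 12 = 2^2 · 3.
g is a primitive root iff g^(12/q) ≢ 1 (mod 26) for each prime q ∈ {2, 3}.
g = 2: gcd(2, 26) = 2 > 1, not a unit — skip.
g = 3: 3^6 ≡ 1 — hits 1, so not a primitive root.
g = 4: gcd(4, 26) = 2 > 1, not a unit — skip.
g = 5: 5^6 ≡ 25; 5^4 ≡ 1 — hits 1, so not a primitive root.
g = 6: gcd(6, 26) = 2 > 1, not a unit — skip.
g = 7: 7^6 ≡ 25; 7^4 ≡ 9 — none is 1, so 7 is a primitive root.
The smallest primitive root modulo 26 is 7.

7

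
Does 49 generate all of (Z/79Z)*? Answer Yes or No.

No

φ(79) = 79 − 1 = 78 = 2 · 3 · 13.
49 is a primitive root mod 79 iff 49^(φ(79)/q) ≢ 1 for every prime q | φ(79), i.e. q ∈ {2, 3, 13}.
49^39 ≡ 1 (mod 79)  [q = 2: ≡ 1 ✗]
49^26 ≡ 23 (mod 79)  [q = 3: ≢ 1 ✓]
49^6 ≡ 8 (mod 79)  [q = 13: ≢ 1 ✓]
The check at q = 2 fails, so 49 generates a proper subgroup.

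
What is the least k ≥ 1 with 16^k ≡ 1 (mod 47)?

23

The order of 16 must divide φ(47) = 47 − 1 = 46 = 2 · 23.
Divisors of 46: 1, 2, 23, 46.
Check 16^d mod 47 for each divisor in increasing order:
16^1 ≡ 16
16^2 ≡ 21
16^23 ≡ 1
Hence ord(16) = 23.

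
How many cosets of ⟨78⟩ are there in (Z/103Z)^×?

Since 78 ∈ (Z/103Z)^×, its order divides φ(103) = 103 − 1 = 102 = 2 · 3 · 17.
Divisors of 102: 1, 2, 3, 6, 17, 34, 51, 102.
Compute 78^d (mod 103) for the divisors d until we hit 1:
78^1 ≡ 78 (mod 103)
78^2 ≡ 7 (mod 103)
78^3 ≡ 31 (mod 103)
78^6 ≡ 34 (mod 103)
78^17 ≡ 47 (mod 103)
78^34 ≡ 46 (mod 103)
78^51 ≡ 102 (mod 103)
78^102 ≡ 1 (mod 103) ✓
Thus |⟨78⟩| = ord(78) = 102.
The index is φ(103) / ord(78) = 102 / 102 = 1.

1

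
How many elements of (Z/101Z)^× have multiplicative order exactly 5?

φ(101) = 101 − 1 = 100 = 2^2 · 5^2.
In a cyclic group of order 100, there are φ(d) elements of order d for each divisor d of 100, and zero for non-divisors.
5 | 100, and φ(5) = 5 − 1 = 4.

4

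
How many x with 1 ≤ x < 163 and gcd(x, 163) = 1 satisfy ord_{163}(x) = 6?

2

φ(163) = 163 − 1 = 162 = 2 · 3^4.
(Z/163Z)^× is cyclic (|G| = 162); a cyclic group of order m has exactly φ(d) elements of each order d | m, and none otherwise.
6 = 2 · 3 divides 162, and φ(6) = 2.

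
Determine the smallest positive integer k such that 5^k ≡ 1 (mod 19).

9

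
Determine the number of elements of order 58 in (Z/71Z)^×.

φ(71) = 71 − 1 = 70 = 2 · 5 · 7.
(Z/71Z)^× is cyclic (|G| = 70); a cyclic group of order m has exactly φ(d) elements of each order d | m, and none otherwise.
Here 70 is not a multiple of 58, so there are no elements of order 58.

0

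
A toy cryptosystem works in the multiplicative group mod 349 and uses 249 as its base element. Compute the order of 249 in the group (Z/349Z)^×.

29

The order of 249 must divide φ(349) = 349 − 1 = 348 = 2^2 · 3 · 29.
Divisors of 348: 1, 2, 3, 4, 6, 12, 29, 58, 87, 116, 174, 348.
Test each divisor d:
249^1 ≡ 249 (mod 349)
249^2 ≡ 228 (mod 349)
249^3 ≡ 234 (mod 349)
249^4 ≡ 332 (mod 349)
249^6 ≡ 312 (mod 349)
249^12 ≡ 322 (mod 349)
249^29 ≡ 1 (mod 349) ✓
So ord_349(249) = 29.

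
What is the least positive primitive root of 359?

φ(359) = 359 − 1 = 358 = 2 · 179.
Test candidates g = 2, 3, … against the prime factors q ∈ {2, 179} of φ(359): g is a generator iff g^(358/q) ≢ 1 for every such q.
g = 2: 2^179 ≡ 1 — hits 1, so not a primitive root.
g = 3: 3^179 ≡ 1 — hits 1, so not a primitive root.
g = 4: 4^179 ≡ 1 — hits 1, so not a primitive root.
g = 5: 5^179 ≡ 1 — hits 1, so not a primitive root.
g = 6: 6^179 ≡ 1 — hits 1, so not a primitive root.
g = 7: 7^179 ≡ 358; 7^2 ≡ 49 — none is 1, so 7 is a primitive root.
Hence the least primitive root of 359 is 7.

7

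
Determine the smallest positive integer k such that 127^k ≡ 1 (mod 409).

ord(127) | φ(409) = 409 − 1 = 408 = 2^3 · 3 · 17.
Divisors of 408: 1, 2, 3, 4, 6, 8, 12, 17, 24, 34, 51, 68, 102, 136, 204, 408.
Compute 127^d (mod 409) for the divisors d until we hit 1:
127^1 ≡ 127 (mod 409)
127^2 ≡ 178 (mod 409)
127^3 ≡ 111 (mod 409)
127^4 ≡ 191 (mod 409)
127^6 ≡ 51 (mod 409)
127^8 ≡ 80 (mod 409)
127^12 ≡ 147 (mod 409)
127^17 ≡ 117 (mod 409)
127^24 ≡ 341 (mod 409)
127^34 ≡ 192 (mod 409)
127^51 ≡ 378 (mod 409)
127^68 ≡ 54 (mod 409)
127^102 ≡ 143 (mod 409)
127^136 ≡ 53 (mod 409)
127^204 ≡ 408 (mod 409)
127^408 ≡ 1 (mod 409) ✓
Hence ord(127) = 408.

408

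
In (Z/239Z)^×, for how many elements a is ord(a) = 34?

16

φ(239) = 239 − 1 = 238 = 2 · 7 · 17.
(Z/239Z)^× is cyclic (|G| = 238); a cyclic group of order m has exactly φ(d) elements of each order d | m, and none otherwise.
34 = 2 · 17 divides 238, and φ(34) = 16.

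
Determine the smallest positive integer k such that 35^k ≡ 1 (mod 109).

27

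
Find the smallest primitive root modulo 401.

φ(401) = 401 − 1 = 400 = 2^4 · 5^2.
g is a primitive root iff g^(400/q) ≢ 1 (mod 401) for each prime q ∈ {2, 5}.
g = 2: 2^200 ≡ 1 — hits 1, so not a primitive root.
g = 3: 3^200 ≡ 400; 3^80 ≡ 72 — none is 1, so 3 is a primitive root.
So 3 is the smallest generator of (Z/401Z)^×.

3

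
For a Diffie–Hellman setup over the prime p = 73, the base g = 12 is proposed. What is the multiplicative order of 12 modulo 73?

36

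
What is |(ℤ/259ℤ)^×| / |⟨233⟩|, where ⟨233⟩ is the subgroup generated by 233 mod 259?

ord(233) | φ(259) = φ(7·37) = (7−1)·(37−1) = 6·36 = 216 = 2^3 · 3^3.
Divisors of 216: 1, 2, 3, 4, 6, 8, 9, 12, 18, 24, 27, 36, 54, 72, 108, 216.
Evaluate successive powers at the divisors of 216:
233^1 ≡ 233 (mod 259)
233^2 ≡ 158 (mod 259)
233^3 ≡ 36 (mod 259)
233^4 ≡ 100 (mod 259)
233^6 ≡ 1 (mod 259) ✓
The order of 233 is 6, so the subgroup it generates has 6 elements.
The index is φ(259) / ord(233) = 216 / 6 = 36.

36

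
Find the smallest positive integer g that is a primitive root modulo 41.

6

φ(41) = 41 − 1 = 40 = 2^3 · 5.
g is a primitive root iff g^(40/q) ≢ 1 (mod 41) for each prime q ∈ {2, 5}.
g = 2: 2^20 ≡ 1 — hits 1, so not a primitive root.
g = 3: 3^20 ≡ 40; 3^8 ≡ 1 — hits 1, so not a primitive root.
g = 4: 4^20 ≡ 1 — hits 1, so not a primitive root.
g = 5: 5^20 ≡ 1 — hits 1, so not a primitive root.
g = 6: 6^20 ≡ 40; 6^8 ≡ 10 — none is 1, so 6 is a primitive root.
The smallest primitive root modulo 41 is 6.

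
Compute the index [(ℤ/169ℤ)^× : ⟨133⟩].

4

The order of 133 must divide φ(169) = φ(13^2) = 13·(13−1) = 156 = 2^2 · 3 · 13.
Divisors of 156: 1, 2, 3, 4, 6, 12, 13, 26, 39, 52, 78, 156.
Check 133^d mod 169 for each divisor in increasing order:
133^1 ≡ 133 (mod 169)
133^2 ≡ 113 (mod 169)
133^3 ≡ 157 (mod 169)
133^4 ≡ 94 (mod 169)
133^6 ≡ 144 (mod 169)
133^12 ≡ 118 (mod 169)
133^13 ≡ 146 (mod 169)
133^26 ≡ 22 (mod 169)
133^39 ≡ 1 (mod 169) ✓
Thus |⟨133⟩| = ord(133) = 39.
The index is φ(169) / ord(133) = 156 / 39 = 4.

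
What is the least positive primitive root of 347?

2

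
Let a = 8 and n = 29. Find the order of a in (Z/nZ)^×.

ord(8) | φ(29) = 29 − 1 = 28 = 2^2 · 7.
Divisors of 28: 1, 2, 4, 7, 14, 28.
Evaluate successive powers at the divisors of 28:
8^1 ≡ 8 (mod 29)
8^2 ≡ 6 (mod 29)
8^4 ≡ 7 (mod 29)
8^7 ≡ 17 (mod 29)
8^14 ≡ 28 (mod 29)
8^28 ≡ 1 (mod 29) ✓
The smallest such exponent is 28, so the order of 8 is 28.

28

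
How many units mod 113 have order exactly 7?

6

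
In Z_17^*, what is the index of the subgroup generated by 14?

The order of 14 must divide φ(17) = 17 − 1 = 16 = 2^4.
Divisors of 16: 1, 2, 4, 8, 16.
Compute 14^d (mod 17) for the divisors d until we hit 1:
14^1 ≡ 14 (mod 17)
14^2 ≡ 9 (mod 17)
14^4 ≡ 13 (mod 17)
14^8 ≡ 16 (mod 17)
14^16 ≡ 1 (mod 17) ✓
Thus |⟨14⟩| = ord(14) = 16.
[(Z/17Z)^× : ⟨14⟩] = 16/16 = 1.

1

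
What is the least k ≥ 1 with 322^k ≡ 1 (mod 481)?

The order of 322 must divide φ(481) = φ(13·37) = (13−1)·(37−1) = 12·36 = 432 = 2^4 · 3^3.
Divisors of 432: 1, 2, 3, 4, 6, 8, 9, 12, 16, 18, 24, 27, 36, 48, 54, 72, 108, 144, 216, 432.
Test each divisor d:
322^1 ≡ 322 (mod 481)
322^2 ≡ 269 (mod 481)
322^3 ≡ 38 (mod 481)
322^4 ≡ 211 (mod 481)
322^6 ≡ 1 (mod 481) ✓
The smallest such exponent is 6, so the order of 322 is 6.

6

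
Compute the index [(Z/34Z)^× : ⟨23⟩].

By Lagrange's theorem, ord_34(23) divides φ(34) = φ(2)·φ(17) = 1·16 = 16 = 2^4.
Divisors of 16: 1, 2, 4, 8, 16.
Compute 23^d (mod 34) for the divisors d until we hit 1:
23^1 ≡ 23 (mod 34)
23^2 ≡ 19 (mod 34)
23^4 ≡ 21 (mod 34)
23^8 ≡ 33 (mod 34)
23^16 ≡ 1 (mod 34) ✓
Thus |⟨23⟩| = ord(23) = 16.
[(Z/34Z)^× : ⟨23⟩] = 16/16 = 1.

1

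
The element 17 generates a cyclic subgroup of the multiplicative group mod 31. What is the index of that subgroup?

By Lagrange's theorem, ord_31(17) divides φ(31) = 31 − 1 = 30 = 2 · 3 · 5.
Divisors of 30: 1, 2, 3, 5, 6, 10, 15, 30.
Compute 17^d (mod 31) for the divisors d until we hit 1:
17^1 ≡ 17
17^2 ≡ 10
17^3 ≡ 15
17^5 ≡ 26
17^6 ≡ 8
17^10 ≡ 25
17^15 ≡ 30
17^30 ≡ 1
So ord_31(17) = 30, hence |⟨17⟩| = 30.
Index = |(Z/31Z)^×| / |⟨17⟩| = 30 / 30 = 1.

1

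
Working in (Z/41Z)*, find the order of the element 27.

8

ord(27) | φ(41) = 41 − 1 = 40 = 2^3 · 5.
Divisors of 40: 1, 2, 4, 5, 8, 10, 20, 40.
Test each divisor d:
27^1 ≡ 27 (mod 41)
27^2 ≡ 32 (mod 41)
27^4 ≡ 40 (mod 41)
27^5 ≡ 14 (mod 41)
27^8 ≡ 1 (mod 41) ✓
Hence ord(27) = 8.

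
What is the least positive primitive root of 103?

φ(103) = 103 − 1 = 102 = 2 · 3 · 17.
g is a primitive root iff g^(102/q) ≢ 1 (mod 103) for each prime q ∈ {2, 3, 17}.
g = 2: 2^51 ≡ 1 — hits 1, so not a primitive root.
g = 3: 3^51 ≡ 102; 3^34 ≡ 1 — hits 1, so not a primitive root.
g = 4: 4^51 ≡ 1 — hits 1, so not a primitive root.
g = 5: 5^51 ≡ 102; 5^34 ≡ 56; 5^6 ≡ 72 — none is 1, so 5 is a primitive root.
The smallest primitive root modulo 103 is 5.

5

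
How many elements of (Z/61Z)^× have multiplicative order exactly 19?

0

φ(61) = 61 − 1 = 60 = 2^2 · 3 · 5.
Since (Z/61Z)^× is cyclic of order 60, the number of elements of order d is φ(d) when d | 60 and 0 otherwise.
Since 19 ∤ 60, the count is 0.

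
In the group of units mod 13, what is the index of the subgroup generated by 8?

By Lagrange's theorem, ord_13(8) divides φ(13) = 13 − 1 = 12 = 2^2 · 3.
Divisors of 12: 1, 2, 3, 4, 6, 12.
Compute 8^d (mod 13) for the divisors d until we hit 1:
8^1 ≡ 8 (mod 13)
8^2 ≡ 12 (mod 13)
8^3 ≡ 5 (mod 13)
8^4 ≡ 1 (mod 13) ✓
Thus |⟨8⟩| = ord(8) = 4.
The index is φ(13) / ord(8) = 12 / 4 = 3.

3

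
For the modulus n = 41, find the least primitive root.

φ(41) = 41 − 1 = 40 = 2^3 · 5.
Test candidates g = 2, 3, … against the prime factors q ∈ {2, 5} of φ(41): g is a generator iff g^(40/q) ≢ 1 for every such q.
g = 2: 2^20 ≡ 1 — hits 1, so not a primitive root.
g = 3: 3^20 ≡ 40; 3^8 ≡ 1 — hits 1, so not a primitive root.
g = 4: 4^20 ≡ 1 — hits 1, so not a primitive root.
g = 5: 5^20 ≡ 1 — hits 1, so not a primitive root.
g = 6: 6^20 ≡ 40; 6^8 ≡ 10 — none is 1, so 6 is a primitive root.
So 6 is the smallest generator of (Z/41Z)^×.

6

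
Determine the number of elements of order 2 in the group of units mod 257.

1

φ(257) = 257 − 1 = 256 = 2^8.
In a cyclic group of order 256, there are φ(d) elements of order d for each divisor d of 256, and zero for non-divisors.
2 | 256, and φ(2) = 2 − 1 = 1.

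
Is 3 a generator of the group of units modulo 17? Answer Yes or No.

φ(17) = 17 − 1 = 16 = 2^4.
It suffices to check that the order of 3 is not a proper divisor of 16: compute 3^(16/q) for q ∈ {2}.
3^8 ≡ 16 (mod 17)  [q = 2: ≢ 1 ✓]
None equal 1, so ord_17(3) = 16: 3 is a primitive root.

Yes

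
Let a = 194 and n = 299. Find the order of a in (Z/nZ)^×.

22

Since 194 ∈ (Z/299Z)^×, its order divides φ(299) = φ(13·23) = (13−1)·(23−1) = 12·22 = 264 = 2^3 · 3 · 11.
Divisors of 264: 1, 2, 3, 4, 6, 8, 11, 12, 22, 24, 33, 44, 66, 88, 132, 264.
Test each divisor d:
194^1 ≡ 194
194^2 ≡ 261
194^3 ≡ 103
194^4 ≡ 248
194^6 ≡ 144
194^8 ≡ 209
194^11 ≡ 298
194^12 ≡ 105
194^22 ≡ 1
Therefore the multiplicative order of 194 modulo 299 is 22.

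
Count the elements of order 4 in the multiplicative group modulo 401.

φ(401) = 401 − 1 = 400 = 2^4 · 5^2.
In a cyclic group of order 400, there are φ(d) elements of order d for each divisor d of 400, and zero for non-divisors.
4 = 2^2 divides 400, and φ(4) = 2.

2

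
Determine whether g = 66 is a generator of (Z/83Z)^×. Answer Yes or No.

Yes

φ(83) = 83 − 1 = 82 = 2 · 41.
It suffices to check that the order of 66 is not a proper divisor of 82: compute 66^(82/q) for q ∈ {2, 41}.
66^41 ≡ 82 (mod 83)  [q = 2: ≢ 1 ✓]
66^2 ≡ 40 (mod 83)  [q = 41: ≢ 1 ✓]
All checks pass, so 66 has order 82 and is a primitive root modulo 83.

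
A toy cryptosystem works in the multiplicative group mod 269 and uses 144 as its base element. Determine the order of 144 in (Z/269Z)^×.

ord(144) | φ(269) = 269 − 1 = 268 = 2^2 · 67.
Divisors of 268: 1, 2, 4, 67, 134, 268.
Evaluate successive powers at the divisors of 268:
144^1 ≡ 144
144^2 ≡ 23
144^4 ≡ 260
144^67 ≡ 268
144^134 ≡ 1
The smallest such exponent is 134, so the order of 144 is 134.

134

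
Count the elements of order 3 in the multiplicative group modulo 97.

φ(97) = 97 − 1 = 96 = 2^5 · 3.
In a cyclic group of order 96, there are φ(d) elements of order d for each divisor d of 96, and zero for non-divisors.
3 | 96, and φ(3) = 3 − 1 = 2.

2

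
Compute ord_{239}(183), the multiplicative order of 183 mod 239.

119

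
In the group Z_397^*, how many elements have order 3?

φ(397) = 397 − 1 = 396 = 2^2 · 3^2 · 11.
(Z/397Z)^× is cyclic (|G| = 396); a cyclic group of order m has exactly φ(d) elements of each order d | m, and none otherwise.
3 | 396, and φ(3) = 3 − 1 = 2.

2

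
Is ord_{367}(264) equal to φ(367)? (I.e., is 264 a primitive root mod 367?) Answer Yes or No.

No

φ(367) = 367 − 1 = 366 = 2 · 3 · 61.
Test 264^(366/q) mod 367 for each prime factor q of 366:
264^183 ≡ 1 (mod 367)  [q = 2: ≡ 1 ✗]
264^122 ≡ 283 (mod 367)  [q = 3: ≢ 1 ✓]
264^6 ≡ 332 (mod 367)  [q = 61: ≢ 1 ✓]
264^183 ≡ 1 shows ord(264) | 183, strictly less than φ(367); not a primitive root.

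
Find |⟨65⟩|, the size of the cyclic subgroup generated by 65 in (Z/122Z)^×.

The order of 65 must divide φ(122) = φ(2)·φ(61) = 1·60 = 60 = 2^2 · 3 · 5.
Divisors of 60: 1, 2, 3, 4, 5, 6, 10, 12, 15, 20, 30, 60.
Compute 65^d (mod 122) for the divisors d until we hit 1:
65^1 ≡ 65 (mod 122)
65^2 ≡ 77 (mod 122)
65^3 ≡ 3 (mod 122)
65^4 ≡ 73 (mod 122)
65^5 ≡ 109 (mod 122)
65^6 ≡ 9 (mod 122)
65^10 ≡ 47 (mod 122)
65^12 ≡ 81 (mod 122)
65^15 ≡ 121 (mod 122)
65^20 ≡ 13 (mod 122)
65^30 ≡ 1 (mod 122) ✓
So ord_122(65) = 30.

30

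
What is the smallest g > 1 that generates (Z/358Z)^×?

7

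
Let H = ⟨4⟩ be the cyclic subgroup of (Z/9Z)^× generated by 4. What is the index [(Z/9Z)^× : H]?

2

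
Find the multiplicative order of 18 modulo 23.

11

By Lagrange's theorem, ord_23(18) divides φ(23) = 23 − 1 = 22 = 2 · 11.
Divisors of 22: 1, 2, 11, 22.
Compute 18^d (mod 23) for the divisors d until we hit 1:
18^1 ≡ 18
18^2 ≡ 2
18^11 ≡ 1
So ord_23(18) = 11.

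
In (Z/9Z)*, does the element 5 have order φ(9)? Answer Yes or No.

φ(9) = φ(3^2) = 3·(3−1) = 6 = 2 · 3.
It suffices to check that the order of 5 is not a proper divisor of 6: compute 5^(6/q) for q ∈ {2, 3}.
5^3 ≡ 8 (mod 9)  [q = 2: ≢ 1 ✓]
5^2 ≡ 7 (mod 9)  [q = 3: ≢ 1 ✓]
Every test exponent gives a nontrivial residue, hence 5 generates the full group.

Yes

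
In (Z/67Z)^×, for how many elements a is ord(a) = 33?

φ(67) = 67 − 1 = 66 = 2 · 3 · 11.
Since (Z/67Z)^× is cyclic of order 66, the number of elements of order d is φ(d) when d | 66 and 0 otherwise.
33 = 3 · 11 divides 66, and φ(33) = 20.

20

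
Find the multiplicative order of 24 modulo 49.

42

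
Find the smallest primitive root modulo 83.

2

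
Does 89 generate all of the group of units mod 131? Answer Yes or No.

No

φ(131) = 131 − 1 = 130 = 2 · 5 · 13.
It suffices to check that the order of 89 is not a proper divisor of 130: compute 89^(130/q) for q ∈ {2, 5, 13}.
89^65 ≡ 1 (mod 131)  [q = 2: ≡ 1 ✗]
89^26 ≡ 89 (mod 131)  [q = 5: ≢ 1 ✓]
89^10 ≡ 1 (mod 131)  [q = 13: ≡ 1 ✗]
The check at q = 2 fails, so 89 generates a proper subgroup.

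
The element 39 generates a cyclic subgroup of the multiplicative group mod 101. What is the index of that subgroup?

5

The order of 39 must divide φ(101) = 101 − 1 = 100 = 2^2 · 5^2.
Divisors of 100: 1, 2, 4, 5, 10, 20, 25, 50, 100.
Test each divisor d:
39^1 ≡ 39
39^2 ≡ 6
39^4 ≡ 36
39^5 ≡ 91
39^10 ≡ 100
39^20 ≡ 1
Thus |⟨39⟩| = ord(39) = 20.
The index is φ(101) / ord(39) = 100 / 20 = 5.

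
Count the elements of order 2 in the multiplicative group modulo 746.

1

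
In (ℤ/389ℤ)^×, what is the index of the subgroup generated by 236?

4

The order of 236 must divide φ(389) = 389 − 1 = 388 = 2^2 · 97.
Divisors of 388: 1, 2, 4, 97, 194, 388.
Evaluate successive powers at the divisors of 388:
236^1 ≡ 236
236^2 ≡ 69
236^4 ≡ 93
236^97 ≡ 1
Thus |⟨236⟩| = ord(236) = 97.
Index = |(Z/389Z)^×| / |⟨236⟩| = 388 / 97 = 4.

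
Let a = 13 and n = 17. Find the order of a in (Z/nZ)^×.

4

Since 13 ∈ (Z/17Z)^×, its order divides φ(17) = 17 − 1 = 16 = 2^4.
Divisors of 16: 1, 2, 4, 8, 16.
Check 13^d mod 17 for each divisor in increasing order:
13^1 ≡ 13 (mod 17)
13^2 ≡ 16 (mod 17)
13^4 ≡ 1 (mod 17) ✓
Therefore the multiplicative order of 13 modulo 17 is 4.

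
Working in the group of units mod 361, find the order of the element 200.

342

Since 200 ∈ (Z/361Z)^×, its order divides φ(361) = φ(19^2) = 19·(19−1) = 342 = 2 · 3^2 · 19.
Divisors of 342: 1, 2, 3, 6, 9, 18, 19, 38, 57, 114, 171, 342.
Check 200^d mod 361 for each divisor in increasing order:
200^1 ≡ 200 (mod 361)
200^2 ≡ 290 (mod 361)
200^3 ≡ 240 (mod 361)
200^6 ≡ 201 (mod 361)
200^9 ≡ 227 (mod 361)
200^18 ≡ 267 (mod 361)
200^19 ≡ 333 (mod 361)
200^38 ≡ 62 (mod 361)
200^57 ≡ 69 (mod 361)
200^114 ≡ 68 (mod 361)
200^171 ≡ 360 (mod 361)
200^342 ≡ 1 (mod 361) ✓
The smallest such exponent is 342, so the order of 200 is 342.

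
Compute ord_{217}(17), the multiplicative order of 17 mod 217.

Since 17 ∈ (Z/217Z)^×, its order divides φ(217) = φ(7·31) = (7−1)·(31−1) = 6·30 = 180 = 2^2 · 3^2 · 5.
Divisors of 180: 1, 2, 3, 4, 5, 6, 9, 10, 12, 15, 18, 20, 30, 36, 45, 60, 90, 180.
Compute 17^d (mod 217) for the divisors d until we hit 1:
17^1 ≡ 17
17^2 ≡ 72
17^3 ≡ 139
17^4 ≡ 193
17^5 ≡ 26
17^6 ≡ 8
17^9 ≡ 27
17^10 ≡ 25
17^12 ≡ 64
17^15 ≡ 216
17^18 ≡ 78
17^20 ≡ 191
17^30 ≡ 1
So ord_217(17) = 30.

30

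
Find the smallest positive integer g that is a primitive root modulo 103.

5

φ(103) = 103 − 1 = 102 = 2 · 3 · 17.
Test candidates g = 2, 3, … against the prime factors q ∈ {2, 3, 17} of φ(103): g is a generator iff g^(102/q) ≢ 1 for every such q.
g = 2: 2^51 ≡ 1 — hits 1, so not a primitive root.
g = 3: 3^51 ≡ 102; 3^34 ≡ 1 — hits 1, so not a primitive root.
g = 4: 4^51 ≡ 1 — hits 1, so not a primitive root.
g = 5: 5^51 ≡ 102; 5^34 ≡ 56; 5^6 ≡ 72 — none is 1, so 5 is a primitive root.
So 5 is the smallest generator of (Z/103Z)^×.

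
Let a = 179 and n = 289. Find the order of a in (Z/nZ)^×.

Since 179 ∈ (Z/289Z)^×, its order divides φ(289) = φ(17^2) = 17·(17−1) = 272 = 2^4 · 17.
Divisors of 272: 1, 2, 4, 8, 16, 17, 34, 68, 136, 272.
Test each divisor d:
179^1 ≡ 179 (mod 289)
179^2 ≡ 251 (mod 289)
179^4 ≡ 288 (mod 289)
179^8 ≡ 1 (mod 289) ✓
Hence ord(179) = 8.

8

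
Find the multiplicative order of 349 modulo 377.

12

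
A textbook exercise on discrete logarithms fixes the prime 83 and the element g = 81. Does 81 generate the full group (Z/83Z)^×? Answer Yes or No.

φ(83) = 83 − 1 = 82 = 2 · 41.
It suffices to check that the order of 81 is not a proper divisor of 82: compute 81^(82/q) for q ∈ {2, 41}.
81^41 ≡ 1 (mod 83)  [q = 2: ≡ 1 ✗]
81^2 ≡ 4 (mod 83)  [q = 41: ≢ 1 ✓]
Since 81^41 ≡ 1, the order of 81 divides 41 < 82, so 81 is not a primitive root.

No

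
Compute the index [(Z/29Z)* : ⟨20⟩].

4

By Lagrange's theorem, ord_29(20) divides φ(29) = 29 − 1 = 28 = 2^2 · 7.
Divisors of 28: 1, 2, 4, 7, 14, 28.
Compute 20^d (mod 29) for the divisors d until we hit 1:
20^1 ≡ 20
20^2 ≡ 23
20^4 ≡ 7
20^7 ≡ 1
So ord_29(20) = 7, hence |⟨20⟩| = 7.
Index = |(Z/29Z)^×| / |⟨20⟩| = 28 / 7 = 4.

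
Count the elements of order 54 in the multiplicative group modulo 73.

0

φ(73) = 73 − 1 = 72 = 2^3 · 3^2.
(Z/73Z)^× is cyclic (|G| = 72); a cyclic group of order m has exactly φ(d) elements of each order d | m, and none otherwise.
Here 72 is not a multiple of 54, so there are no elements of order 54.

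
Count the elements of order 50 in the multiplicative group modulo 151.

20

φ(151) = 151 − 1 = 150 = 2 · 3 · 5^2.
Since (Z/151Z)^× is cyclic of order 150, the number of elements of order d is φ(d) when d | 150 and 0 otherwise.
50 = 2 · 5^2 divides 150, and φ(50) = 20.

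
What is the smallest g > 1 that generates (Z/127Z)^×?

φ(127) = 127 − 1 = 126 = 2 · 3^2 · 7.
Test candidates g = 2, 3, … against the prime factors q ∈ {2, 3, 7} of φ(127): g is a generator iff g^(126/q) ≢ 1 for every such q.
g = 2: 2^63 ≡ 1 — hits 1, so not a primitive root.
g = 3: 3^63 ≡ 126; 3^42 ≡ 107; 3^18 ≡ 4 — none is 1, so 3 is a primitive root.
Hence the least primitive root of 127 is 3.

3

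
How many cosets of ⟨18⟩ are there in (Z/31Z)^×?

Since 18 ∈ (Z/31Z)^×, its order divides φ(31) = 31 − 1 = 30 = 2 · 3 · 5.
Divisors of 30: 1, 2, 3, 5, 6, 10, 15, 30.
Check 18^d mod 31 for each divisor in increasing order:
18^1 ≡ 18
18^2 ≡ 14
18^3 ≡ 4
18^5 ≡ 25
18^6 ≡ 16
18^10 ≡ 5
18^15 ≡ 1
The order of 18 is 15, so the subgroup it generates has 15 elements.
The index is φ(31) / ord(18) = 30 / 15 = 2.

2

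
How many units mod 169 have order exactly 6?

2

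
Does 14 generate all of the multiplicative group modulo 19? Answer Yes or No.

φ(19) = 19 − 1 = 18 = 2 · 3^2.
14 is a primitive root mod 19 iff 14^(φ(19)/q) ≢ 1 for every prime q | φ(19), i.e. q ∈ {2, 3}.
14^9 ≡ 18 (mod 19)  [q = 2: ≢ 1 ✓]
14^6 ≡ 7 (mod 19)  [q = 3: ≢ 1 ✓]
Every test exponent gives a nontrivial residue, hence 14 generates the full group.

Yes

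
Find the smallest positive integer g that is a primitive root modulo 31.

φ(31) = 31 − 1 = 30 = 2 · 3 · 5.
Test candidates g = 2, 3, … against the prime factors q ∈ {2, 3, 5} of φ(31): g is a generator iff g^(30/q) ≢ 1 for every such q.
g = 2: 2^15 ≡ 1 — hits 1, so not a primitive root.
g = 3: 3^15 ≡ 30; 3^10 ≡ 25; 3^6 ≡ 16 — none is 1, so 3 is a primitive root.
Hence the least primitive root of 31 is 3.

3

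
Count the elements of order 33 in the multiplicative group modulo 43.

0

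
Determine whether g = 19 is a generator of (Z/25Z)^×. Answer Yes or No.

No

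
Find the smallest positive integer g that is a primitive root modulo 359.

7

φ(359) = 359 − 1 = 358 = 2 · 179.
g is a primitive root iff g^(358/q) ≢ 1 (mod 359) for each prime q ∈ {2, 179}.
g = 2: 2^179 ≡ 1 — hits 1, so not a primitive root.
g = 3: 3^179 ≡ 1 — hits 1, so not a primitive root.
g = 4: 4^179 ≡ 1 — hits 1, so not a primitive root.
g = 5: 5^179 ≡ 1 — hits 1, so not a primitive root.
g = 6: 6^179 ≡ 1 — hits 1, so not a primitive root.
g = 7: 7^179 ≡ 358; 7^2 ≡ 49 — none is 1, so 7 is a primitive root.
The smallest primitive root modulo 359 is 7.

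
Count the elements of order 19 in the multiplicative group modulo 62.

0

φ(62) = φ(2)·φ(31) = 1·30 = 30 = 2 · 3 · 5.
(Z/62Z)^× is cyclic (|G| = 30); a cyclic group of order m has exactly φ(d) elements of each order d | m, and none otherwise.
Here 30 is not a multiple of 19, so there are no elements of order 19.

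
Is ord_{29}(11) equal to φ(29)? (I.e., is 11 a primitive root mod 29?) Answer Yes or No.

Yes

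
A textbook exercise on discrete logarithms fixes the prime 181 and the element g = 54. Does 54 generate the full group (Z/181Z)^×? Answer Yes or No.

Yes

φ(181) = 181 − 1 = 180 = 2^2 · 3^2 · 5.
An element g generates (Z/181Z)^× iff g^(180/q) ≢ 1 (mod 181) for each prime q ∈ {2, 3, 5}.
54^90 ≡ 180 (mod 181)  [q = 2: ≢ 1 ✓]
54^60 ≡ 48 (mod 181)  [q = 3: ≢ 1 ✓]
54^36 ≡ 135 (mod 181)  [q = 5: ≢ 1 ✓]
All checks pass, so 54 has order 180 and is a primitive root modulo 181.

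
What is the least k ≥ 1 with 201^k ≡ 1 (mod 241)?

ord(201) | φ(241) = 241 − 1 = 240 = 2^4 · 3 · 5.
Divisors of 240: 1, 2, 3, 4, 5, 6, 8, 10, 12, 15, 16, 20, 24, 30, 40, 48, 60, 80, 120, 240.
Evaluate successive powers at the divisors of 240:
201^1 ≡ 201 (mod 241)
201^2 ≡ 154 (mod 241)
201^3 ≡ 106 (mod 241)
201^4 ≡ 98 (mod 241)
201^5 ≡ 177 (mod 241)
201^6 ≡ 150 (mod 241)
201^8 ≡ 205 (mod 241)
201^10 ≡ 240 (mod 241)
201^12 ≡ 87 (mod 241)
201^15 ≡ 64 (mod 241)
201^16 ≡ 91 (mod 241)
201^20 ≡ 1 (mod 241) ✓
Hence ord(201) = 20.

20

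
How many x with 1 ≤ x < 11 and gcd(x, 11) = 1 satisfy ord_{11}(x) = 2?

φ(11) = 11 − 1 = 10 = 2 · 5.
(Z/11Z)^× is cyclic (|G| = 10); a cyclic group of order m has exactly φ(d) elements of each order d | m, and none otherwise.
2 | 10, and φ(2) = 2 − 1 = 1.

1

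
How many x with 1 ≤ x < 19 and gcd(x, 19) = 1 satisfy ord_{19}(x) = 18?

6

φ(19) = 19 − 1 = 18 = 2 · 3^2.
Since (Z/19Z)^× is cyclic of order 18, the number of elements of order d is φ(d) when d | 18 and 0 otherwise.
18 = 2 · 3^2 divides 18, and φ(18) = 6.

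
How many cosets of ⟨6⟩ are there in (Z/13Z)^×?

Since 6 ∈ (Z/13Z)^×, its order divides φ(13) = 13 − 1 = 12 = 2^2 · 3.
Divisors of 12: 1, 2, 3, 4, 6, 12.
Compute 6^d (mod 13) for the divisors d until we hit 1:
6^1 ≡ 6
6^2 ≡ 10
6^3 ≡ 8
6^4 ≡ 9
6^6 ≡ 12
6^12 ≡ 1
The order of 6 is 12, so the subgroup it generates has 12 elements.
The index is φ(13) / ord(6) = 12 / 12 = 1.

1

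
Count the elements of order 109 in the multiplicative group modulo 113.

φ(113) = 113 − 1 = 112 = 2^4 · 7.
In a cyclic group of order 112, there are φ(d) elements of order d for each divisor d of 112, and zero for non-divisors.
Here 112 is not a multiple of 109, so there are no elements of order 109.

0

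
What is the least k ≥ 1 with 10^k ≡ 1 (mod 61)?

60

ord(10) | φ(61) = 61 − 1 = 60 = 2^2 · 3 · 5.
Divisors of 60: 1, 2, 3, 4, 5, 6, 10, 12, 15, 20, 30, 60.
Test each divisor d:
10^1 ≡ 10
10^2 ≡ 39
10^3 ≡ 24
10^4 ≡ 57
10^5 ≡ 21
10^6 ≡ 27
10^10 ≡ 14
10^12 ≡ 58
10^15 ≡ 50
10^20 ≡ 13
10^30 ≡ 60
10^60 ≡ 1
So ord_61(10) = 60.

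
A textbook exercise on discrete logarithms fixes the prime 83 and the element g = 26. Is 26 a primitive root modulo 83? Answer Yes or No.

No

φ(83) = 83 − 1 = 82 = 2 · 41.
An element g generates (Z/83Z)^× iff g^(82/q) ≢ 1 (mod 83) for each prime q ∈ {2, 41}.
26^41 ≡ 1 (mod 83)  [q = 2: ≡ 1 ✗]
26^2 ≡ 12 (mod 83)  [q = 41: ≢ 1 ✓]
The check at q = 2 fails, so 26 generates a proper subgroup.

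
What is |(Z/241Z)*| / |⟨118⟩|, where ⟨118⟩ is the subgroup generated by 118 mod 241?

4

By Lagrange's theorem, ord_241(118) divides φ(241) = 241 − 1 = 240 = 2^4 · 3 · 5.
Divisors of 240: 1, 2, 3, 4, 5, 6, 8, 10, 12, 15, 16, 20, 24, 30, 40, 48, 60, 80, 120, 240.
Compute 118^d (mod 241) for the divisors d until we hit 1:
118^1 ≡ 118
118^2 ≡ 187
118^3 ≡ 135
118^4 ≡ 24
118^5 ≡ 181
118^6 ≡ 150
118^8 ≡ 94
118^10 ≡ 226
118^12 ≡ 87
118^15 ≡ 177
118^16 ≡ 160
118^20 ≡ 225
118^24 ≡ 98
118^30 ≡ 240
118^40 ≡ 15
118^48 ≡ 205
118^60 ≡ 1
Thus |⟨118⟩| = ord(118) = 60.
[(Z/241Z)^× : ⟨118⟩] = 240/60 = 4.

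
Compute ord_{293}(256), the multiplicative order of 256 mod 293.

The order of 256 must divide φ(293) = 293 − 1 = 292 = 2^2 · 73.
Divisors of 292: 1, 2, 4, 73, 146, 292.
Test each divisor d:
256^1 ≡ 256
256^2 ≡ 197
256^4 ≡ 133
256^73 ≡ 1
Therefore the multiplicative order of 256 modulo 293 is 73.

73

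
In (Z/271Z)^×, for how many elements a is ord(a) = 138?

0

φ(271) = 271 − 1 = 270 = 2 · 3^3 · 5.
In a cyclic group of order 270, there are φ(d) elements of order d for each divisor d of 270, and zero for non-divisors.
138 does not divide 270, so no element of (Z/271Z)^× has order 138.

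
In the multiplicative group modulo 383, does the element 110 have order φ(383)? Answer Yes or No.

No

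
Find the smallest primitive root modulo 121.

2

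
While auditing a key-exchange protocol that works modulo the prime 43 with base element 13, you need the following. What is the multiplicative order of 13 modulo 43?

21

ord(13) | φ(43) = 43 − 1 = 42 = 2 · 3 · 7.
Divisors of 42: 1, 2, 3, 6, 7, 14, 21, 42.
Evaluate successive powers at the divisors of 42:
13^1 ≡ 13 (mod 43)
13^2 ≡ 40 (mod 43)
13^3 ≡ 4 (mod 43)
13^6 ≡ 16 (mod 43)
13^7 ≡ 36 (mod 43)
13^14 ≡ 6 (mod 43)
13^21 ≡ 1 (mod 43) ✓
So ord_43(13) = 21.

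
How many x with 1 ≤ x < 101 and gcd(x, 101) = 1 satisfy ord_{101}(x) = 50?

20

φ(101) = 101 − 1 = 100 = 2^2 · 5^2.
In a cyclic group of order 100, there are φ(d) elements of order d for each divisor d of 100, and zero for non-divisors.
50 = 2 · 5^2 divides 100, and φ(50) = 20.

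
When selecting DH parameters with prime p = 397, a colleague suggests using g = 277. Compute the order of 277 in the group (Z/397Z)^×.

Since 277 ∈ (Z/397Z)^×, its order divides φ(397) = 397 − 1 = 396 = 2^2 · 3^2 · 11.
Divisors of 396: 1, 2, 3, 4, 6, 9, 11, 12, 18, 22, 33, 36, 44, 66, 99, 132, 198, 396.
Compute 277^d (mod 397) for the divisors d until we hit 1:
277^1 ≡ 277
277^2 ≡ 108
277^3 ≡ 141
277^4 ≡ 151
277^6 ≡ 31
277^9 ≡ 4
277^11 ≡ 35
277^12 ≡ 167
277^18 ≡ 16
277^22 ≡ 34
277^33 ≡ 396
277^36 ≡ 256
277^44 ≡ 362
277^66 ≡ 1
The smallest such exponent is 66, so the order of 277 is 66.

66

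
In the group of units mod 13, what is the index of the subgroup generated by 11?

ord(11) | φ(13) = 13 − 1 = 12 = 2^2 · 3.
Divisors of 12: 1, 2, 3, 4, 6, 12.
Evaluate successive powers at the divisors of 12:
11^1 ≡ 11 (mod 13)
11^2 ≡ 4 (mod 13)
11^3 ≡ 5 (mod 13)
11^4 ≡ 3 (mod 13)
11^6 ≡ 12 (mod 13)
11^12 ≡ 1 (mod 13) ✓
So ord_13(11) = 12, hence |⟨11⟩| = 12.
Index = |(Z/13Z)^×| / |⟨11⟩| = 12 / 12 = 1.

1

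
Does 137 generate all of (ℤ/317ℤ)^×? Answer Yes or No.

Yes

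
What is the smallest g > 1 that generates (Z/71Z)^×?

7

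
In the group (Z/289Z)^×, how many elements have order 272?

128

φ(289) = φ(17^2) = 17·(17−1) = 272 = 2^4 · 17.
(Z/289Z)^× is cyclic (|G| = 272); a cyclic group of order m has exactly φ(d) elements of each order d | m, and none otherwise.
272 = 2^4 · 17 divides 272, and φ(272) = 128.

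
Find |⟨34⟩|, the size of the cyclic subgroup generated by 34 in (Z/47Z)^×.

23

By Lagrange's theorem, ord_47(34) divides φ(47) = 47 − 1 = 46 = 2 · 23.
Divisors of 46: 1, 2, 23, 46.
Evaluate successive powers at the divisors of 46:
34^1 ≡ 34 (mod 47)
34^2 ≡ 28 (mod 47)
34^23 ≡ 1 (mod 47) ✓
The smallest such exponent is 23, so the order of 34 is 23.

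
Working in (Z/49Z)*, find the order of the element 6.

14

ord(6) | φ(49) = φ(7^2) = 7·(7−1) = 42 = 2 · 3 · 7.
Divisors of 42: 1, 2, 3, 6, 7, 14, 21, 42.
Compute 6^d (mod 49) for the divisors d until we hit 1:
6^1 ≡ 6
6^2 ≡ 36
6^3 ≡ 20
6^6 ≡ 8
6^7 ≡ 48
6^14 ≡ 1
The smallest such exponent is 14, so the order of 6 is 14.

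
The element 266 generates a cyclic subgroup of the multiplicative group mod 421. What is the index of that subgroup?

4

Since 266 ∈ (Z/421Z)^×, its order divides φ(421) = 421 − 1 = 420 = 2^2 · 3 · 5 · 7.
Divisors of 420: 1, 2, 3, 4, 5, 6, 7, 10, 12, 14, 15, 20, 21, 28, 30, 35, 42, 60, 70, 84, 105, 140, 210, 420.
Test each divisor d:
266^1 ≡ 266 (mod 421)
266^2 ≡ 28 (mod 421)
266^3 ≡ 291 (mod 421)
266^4 ≡ 363 (mod 421)
266^5 ≡ 149 (mod 421)
266^6 ≡ 60 (mod 421)
266^7 ≡ 383 (mod 421)
266^10 ≡ 309 (mod 421)
266^12 ≡ 232 (mod 421)
266^14 ≡ 181 (mod 421)
266^15 ≡ 152 (mod 421)
266^20 ≡ 335 (mod 421)
266^21 ≡ 279 (mod 421)
266^28 ≡ 344 (mod 421)
266^30 ≡ 370 (mod 421)
266^35 ≡ 400 (mod 421)
266^42 ≡ 377 (mod 421)
266^60 ≡ 75 (mod 421)
266^70 ≡ 20 (mod 421)
266^84 ≡ 252 (mod 421)
266^105 ≡ 1 (mod 421) ✓
The order of 266 is 105, so the subgroup it generates has 105 elements.
[(Z/421Z)^× : ⟨266⟩] = 420/105 = 4.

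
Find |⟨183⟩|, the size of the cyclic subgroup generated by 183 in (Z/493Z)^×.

By Lagrange's theorem, ord_493(183) divides φ(493) = φ(17·29) = (17−1)·(29−1) = 16·28 = 448 = 2^6 · 7.
Divisors of 448: 1, 2, 4, 7, 8, 14, 16, 28, 32, 56, 64, 112, 224, 448.
Evaluate successive powers at the divisors of 448:
183^1 ≡ 183 (mod 493)
183^2 ≡ 458 (mod 493)
183^4 ≡ 239 (mod 493)
183^7 ≡ 463 (mod 493)
183^8 ≡ 426 (mod 493)
183^14 ≡ 407 (mod 493)
183^16 ≡ 52 (mod 493)
183^28 ≡ 1 (mod 493) ✓
The smallest such exponent is 28, so the order of 183 is 28.

28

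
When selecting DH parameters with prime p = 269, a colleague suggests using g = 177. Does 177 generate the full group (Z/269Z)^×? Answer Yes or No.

φ(269) = 269 − 1 = 268 = 2^2 · 67.
Test 177^(268/q) mod 269 for each prime factor q of 268:
177^134 ≡ 1 (mod 269)  [q = 2: ≡ 1 ✗]
177^4 ≡ 23 (mod 269)  [q = 67: ≢ 1 ✓]
177^134 ≡ 1 shows ord(177) | 134, strictly less than φ(269); not a primitive root.

No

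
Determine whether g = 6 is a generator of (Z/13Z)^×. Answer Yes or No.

Yes

φ(13) = 13 − 1 = 12 = 2^2 · 3.
Test 6^(12/q) mod 13 for each prime factor q of 12:
6^6 ≡ 12 (mod 13)  [q = 2: ≢ 1 ✓]
6^4 ≡ 9 (mod 13)  [q = 3: ≢ 1 ✓]
None equal 1, so ord_13(6) = 12: 6 is a primitive root.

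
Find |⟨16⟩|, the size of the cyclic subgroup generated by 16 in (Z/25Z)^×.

5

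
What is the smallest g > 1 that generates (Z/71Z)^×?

7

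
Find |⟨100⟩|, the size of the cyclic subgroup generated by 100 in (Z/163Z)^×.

81

ord(100) | φ(163) = 163 − 1 = 162 = 2 · 3^4.
Divisors of 162: 1, 2, 3, 6, 9, 18, 27, 54, 81, 162.
Evaluate successive powers at the divisors of 162:
100^1 ≡ 100 (mod 163)
100^2 ≡ 57 (mod 163)
100^3 ≡ 158 (mod 163)
100^6 ≡ 25 (mod 163)
100^9 ≡ 38 (mod 163)
100^18 ≡ 140 (mod 163)
100^27 ≡ 104 (mod 163)
100^54 ≡ 58 (mod 163)
100^81 ≡ 1 (mod 163) ✓
So ord_163(100) = 81.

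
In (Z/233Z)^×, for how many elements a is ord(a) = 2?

1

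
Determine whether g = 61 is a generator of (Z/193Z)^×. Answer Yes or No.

φ(193) = 193 − 1 = 192 = 2^6 · 3.
Test 61^(192/q) mod 193 for each prime factor q of 192:
61^96 ≡ 192 (mod 193)  [q = 2: ≢ 1 ✓]
61^64 ≡ 108 (mod 193)  [q = 3: ≢ 1 ✓]
Every test exponent gives a nontrivial residue, hence 61 generates the full group.

Yes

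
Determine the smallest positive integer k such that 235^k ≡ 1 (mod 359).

Since 235 ∈ (Z/359Z)^×, its order divides φ(359) = 359 − 1 = 358 = 2 · 179.
Divisors of 358: 1, 2, 179, 358.
Test each divisor d:
235^1 ≡ 235 (mod 359)
235^2 ≡ 298 (mod 359)
235^179 ≡ 1 (mod 359) ✓
Therefore the multiplicative order of 235 modulo 359 is 179.

179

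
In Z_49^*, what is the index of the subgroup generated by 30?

14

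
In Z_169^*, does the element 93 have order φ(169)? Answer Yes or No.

Yes

φ(169) = φ(13^2) = 13·(13−1) = 156 = 2^2 · 3 · 13.
93 is a primitive root mod 169 iff 93^(φ(169)/q) ≢ 1 for every prime q | φ(169), i.e. q ∈ {2, 3, 13}.
93^78 ≡ 168 (mod 169)  [q = 2: ≢ 1 ✓]
93^52 ≡ 146 (mod 169)  [q = 3: ≢ 1 ✓]
93^12 ≡ 79 (mod 169)  [q = 13: ≢ 1 ✓]
None equal 1, so ord_169(93) = 156: 93 is a primitive root.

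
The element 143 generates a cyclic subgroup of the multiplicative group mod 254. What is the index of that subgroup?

18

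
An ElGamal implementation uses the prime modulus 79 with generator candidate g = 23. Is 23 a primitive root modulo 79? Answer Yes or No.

No

φ(79) = 79 − 1 = 78 = 2 · 3 · 13.
23 is a primitive root mod 79 iff 23^(φ(79)/q) ≢ 1 for every prime q | φ(79), i.e. q ∈ {2, 3, 13}.
23^39 ≡ 1 (mod 79)  [q = 2: ≡ 1 ✗]
23^26 ≡ 55 (mod 79)  [q = 3: ≢ 1 ✓]
23^6 ≡ 1 (mod 79)  [q = 13: ≡ 1 ✗]
23^39 ≡ 1 shows ord(23) | 39, strictly less than φ(79); not a primitive root.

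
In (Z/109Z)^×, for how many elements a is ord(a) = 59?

φ(109) = 109 − 1 = 108 = 2^2 · 3^3.
In a cyclic group of order 108, there are φ(d) elements of order d for each divisor d of 108, and zero for non-divisors.
Since 59 ∤ 108, the count is 0.

0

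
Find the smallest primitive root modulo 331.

3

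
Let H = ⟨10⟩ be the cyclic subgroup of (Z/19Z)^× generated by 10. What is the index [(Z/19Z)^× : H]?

1

Since 10 ∈ (Z/19Z)^×, its order divides φ(19) = 19 − 1 = 18 = 2 · 3^2.
Divisors of 18: 1, 2, 3, 6, 9, 18.
Evaluate successive powers at the divisors of 18:
10^1 ≡ 10
10^2 ≡ 5
10^3 ≡ 12
10^6 ≡ 11
10^9 ≡ 18
10^18 ≡ 1
Thus |⟨10⟩| = ord(10) = 18.
[(Z/19Z)^× : ⟨10⟩] = 18/18 = 1.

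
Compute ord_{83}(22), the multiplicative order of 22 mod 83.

82

The order of 22 must divide φ(83) = 83 − 1 = 82 = 2 · 41.
Divisors of 82: 1, 2, 41, 82.
Check 22^d mod 83 for each divisor in increasing order:
22^1 ≡ 22 (mod 83)
22^2 ≡ 69 (mod 83)
22^41 ≡ 82 (mod 83)
22^82 ≡ 1 (mod 83) ✓
Hence ord(22) = 82.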